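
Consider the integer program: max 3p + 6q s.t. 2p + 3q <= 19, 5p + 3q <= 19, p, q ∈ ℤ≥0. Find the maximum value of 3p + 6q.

(p,q)=(0,6): 2·0+3·6=18≤19, 5·0+3·6=18≤19, objective 36.
(p,q)=(0,5): 2·0+3·5=15≤19, 5·0+3·5=15≤19, objective 30.
No feasible integer point exceeds 36.

36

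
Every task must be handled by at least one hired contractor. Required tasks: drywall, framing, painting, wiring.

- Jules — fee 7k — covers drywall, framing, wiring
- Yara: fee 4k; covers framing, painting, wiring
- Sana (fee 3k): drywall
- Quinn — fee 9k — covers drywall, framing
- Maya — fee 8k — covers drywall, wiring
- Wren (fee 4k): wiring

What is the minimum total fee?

7

This is a weighted set-cover instance.
Choose Yara and Sana: together they cover drywall, framing, painting, wiring — every task.
Total fee: 4 + 3 = 7.
No cover costs less than 7.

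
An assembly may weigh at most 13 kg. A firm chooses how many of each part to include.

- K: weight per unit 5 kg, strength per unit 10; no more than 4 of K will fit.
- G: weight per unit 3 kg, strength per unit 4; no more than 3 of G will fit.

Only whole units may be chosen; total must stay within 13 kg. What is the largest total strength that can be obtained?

24

Take 2×K and 1×G: weight 13 ≤ 13, strength 2·10 + 1·4 = 24.
No other integer combination yields more.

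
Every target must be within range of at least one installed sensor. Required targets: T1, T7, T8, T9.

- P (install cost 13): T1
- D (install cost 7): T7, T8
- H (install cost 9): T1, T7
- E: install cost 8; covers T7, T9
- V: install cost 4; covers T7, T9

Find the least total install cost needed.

Choose D, H, and V: together they cover T1, T7, T8, T9 — every target.
Total install cost: 7 + 9 + 4 = 20.

20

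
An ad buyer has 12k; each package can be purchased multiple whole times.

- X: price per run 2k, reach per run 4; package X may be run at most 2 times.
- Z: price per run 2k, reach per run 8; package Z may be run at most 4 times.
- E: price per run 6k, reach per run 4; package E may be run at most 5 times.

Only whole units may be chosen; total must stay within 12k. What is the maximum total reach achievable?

40

Take 2×X and 4×Z: price 12 ≤ 12, reach 2·4 + 4·8 = 40.
Z has the best ratio (8/2) and is taken to its limit of 4; remaining capacity is filled optimally with the others.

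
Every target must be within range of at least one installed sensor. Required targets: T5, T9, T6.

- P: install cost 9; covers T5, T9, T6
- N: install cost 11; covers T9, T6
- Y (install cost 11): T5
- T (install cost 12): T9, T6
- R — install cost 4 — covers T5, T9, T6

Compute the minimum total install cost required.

R alone covers T5, T9, T6 — every target.
Total install cost: 4.

4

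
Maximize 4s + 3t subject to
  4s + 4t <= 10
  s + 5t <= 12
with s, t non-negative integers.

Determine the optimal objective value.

8

(s,t)=(2,0) is feasible, giving 8.
(s,t)=(1,1) is feasible, giving 7.
(s,t)=(1,0) is feasible, giving 4.
No feasible integer point exceeds 8.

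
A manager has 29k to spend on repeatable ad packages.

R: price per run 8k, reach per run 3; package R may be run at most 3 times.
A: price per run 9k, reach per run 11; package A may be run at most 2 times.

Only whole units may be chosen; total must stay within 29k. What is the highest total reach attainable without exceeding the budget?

1×R and 2×A: price 26 ≤ 29, reach 1·3 + 2·11 = 25.
2×A: price 18 ≤ 29, reach 2·11 = 22.
Best is 25.

25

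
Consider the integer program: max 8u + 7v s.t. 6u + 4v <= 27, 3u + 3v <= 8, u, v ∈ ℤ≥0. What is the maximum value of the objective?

16

The continuous relaxation peaks at (2.67, 0) with value 21.33; rounding to a feasible lattice point costs some objective.
(u,v)=(2,0): 6·2+4·0=12≤27, 3·2+3·0=6≤8, objective 16.
(u,v)=(1,1): 6·1+4·1=10≤27, 3·1+3·1=6≤8, objective 15.
(u,v)=(1,0): 6·1+4·0=6≤27, 3·1+3·0=3≤8, objective 8.
The best lattice point is (2,0), giving 16.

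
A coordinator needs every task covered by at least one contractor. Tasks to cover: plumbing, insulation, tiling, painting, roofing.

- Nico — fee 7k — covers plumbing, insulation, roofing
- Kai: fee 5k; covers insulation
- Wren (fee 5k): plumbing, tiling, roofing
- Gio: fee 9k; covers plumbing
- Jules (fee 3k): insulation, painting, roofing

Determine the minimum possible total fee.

This is an integer covering problem.
Choose Wren and Jules: together they cover plumbing, insulation, tiling, painting, roofing — every task.
Total fee: 5 + 3 = 8.
No cover costs less than 8.

8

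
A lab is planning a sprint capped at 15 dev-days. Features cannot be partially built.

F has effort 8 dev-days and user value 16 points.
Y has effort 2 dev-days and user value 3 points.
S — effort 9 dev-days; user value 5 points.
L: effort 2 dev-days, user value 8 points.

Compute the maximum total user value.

27

F + L: effort 8 + 2 = 10 ≤ 15, user value 16 + 8 = 24.
F + Y + L: effort 8 + 2 + 2 = 12 ≤ 15, user value 16 + 3 + 8 = 27.
F + Y: effort 8 + 2 = 10 ≤ 15, user value 16 + 3 = 19.
Best is F, Y, and L with total user value 27.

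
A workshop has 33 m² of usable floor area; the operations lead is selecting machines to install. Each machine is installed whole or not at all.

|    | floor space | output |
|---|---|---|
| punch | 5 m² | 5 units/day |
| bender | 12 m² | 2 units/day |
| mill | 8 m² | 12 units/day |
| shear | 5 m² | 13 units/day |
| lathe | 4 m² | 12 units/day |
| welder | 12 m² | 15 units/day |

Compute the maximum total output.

Take mill, shear, lathe, and welder: floor space 8 + 5 + 4 + 12 = 29 ≤ 33, output 12 + 13 + 12 + 15 = 52.
No other feasible combination does better.

52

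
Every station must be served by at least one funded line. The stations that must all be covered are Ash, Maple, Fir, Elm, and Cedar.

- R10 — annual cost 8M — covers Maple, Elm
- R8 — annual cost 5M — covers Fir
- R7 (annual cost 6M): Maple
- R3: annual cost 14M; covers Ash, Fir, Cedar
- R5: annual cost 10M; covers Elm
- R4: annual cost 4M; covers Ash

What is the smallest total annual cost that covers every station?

22

Choose R10 and R3: together they cover Ash, Maple, Fir, Elm, Cedar — every station.
Total annual cost: 8 + 14 = 22.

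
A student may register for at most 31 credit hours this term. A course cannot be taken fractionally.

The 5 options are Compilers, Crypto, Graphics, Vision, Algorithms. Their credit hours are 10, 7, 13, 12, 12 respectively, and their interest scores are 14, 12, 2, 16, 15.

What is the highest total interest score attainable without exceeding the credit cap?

43

This is an integer program with binary decision variables.
Allowing fractional choices, the relaxed optimum would be about 44.5, but courses are indivisible.
Crypto + Vision + Algorithms: credit hours 7 + 12 + 12 = 31 ≤ 31, interest score 12 + 16 + 15 = 43.
Compilers + Crypto + Vision: credit hours 10 + 7 + 12 = 29 ≤ 31, interest score 14 + 12 + 16 = 42.
Best is Crypto, Vision, and Algorithms with total interest score 43.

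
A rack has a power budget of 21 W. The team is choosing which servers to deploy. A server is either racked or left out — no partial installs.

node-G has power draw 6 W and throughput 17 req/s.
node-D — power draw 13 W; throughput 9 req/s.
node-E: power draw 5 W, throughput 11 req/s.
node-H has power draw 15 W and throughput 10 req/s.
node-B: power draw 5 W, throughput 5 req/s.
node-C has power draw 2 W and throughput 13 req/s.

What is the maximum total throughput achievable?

46

node-G + node-E + node-C: power draw 6 + 5 + 2 = 13 ≤ 21, throughput 17 + 11 + 13 = 41.
node-G + node-E + node-B + node-C: power draw 6 + 5 + 5 + 2 = 18 ≤ 21, throughput 17 + 11 + 5 + 13 = 46.
Best is node-G, node-E, node-B, and node-C with total throughput 46.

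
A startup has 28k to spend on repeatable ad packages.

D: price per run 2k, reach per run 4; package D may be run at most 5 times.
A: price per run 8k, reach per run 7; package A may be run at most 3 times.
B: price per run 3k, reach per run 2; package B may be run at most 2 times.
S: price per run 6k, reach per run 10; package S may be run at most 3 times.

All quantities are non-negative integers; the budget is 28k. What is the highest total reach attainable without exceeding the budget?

50

D has the best ratio (4/2); taking only D gives at most 5×4 = 20 (stopped by the supply cap of 5).
Mixing does better — 5×D and 3×S: price 28 ≤ 28, reach 5·4 + 3·10 = 50.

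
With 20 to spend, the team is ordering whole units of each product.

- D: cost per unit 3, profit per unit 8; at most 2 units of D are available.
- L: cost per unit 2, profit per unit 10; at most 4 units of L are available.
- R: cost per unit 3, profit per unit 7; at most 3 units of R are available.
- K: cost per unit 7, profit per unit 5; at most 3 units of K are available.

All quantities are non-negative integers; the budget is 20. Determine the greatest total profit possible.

L has the best ratio (10/2); taking only L gives at most 4×10 = 40 (stopped by the supply cap of 4).
Mixing does better — 2×D, 4×L, and 2×R: cost 20 ≤ 20, profit 2·8 + 4·10 + 2·7 = 70.

70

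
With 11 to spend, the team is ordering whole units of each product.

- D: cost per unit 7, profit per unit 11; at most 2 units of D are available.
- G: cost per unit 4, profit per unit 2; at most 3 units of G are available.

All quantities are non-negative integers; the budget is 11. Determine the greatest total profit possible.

D has the best ratio (11/7); taking only D gives at most 1×11 = 11 (stopped by the cost limit).
Mixing does better — 1×D and 1×G: cost 11 ≤ 11, profit 1·11 + 1·2 = 13.

13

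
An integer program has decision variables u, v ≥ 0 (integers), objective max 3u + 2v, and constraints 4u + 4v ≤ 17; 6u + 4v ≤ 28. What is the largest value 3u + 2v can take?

12

(u,v)=(4,0): 4·4+4·0=16≤17, 6·4+4·0=24≤28, objective 12.
(u,v)=(3,1): 4·3+4·1=16≤17, 6·3+4·1=22≤28, objective 11.
(u,v)=(3,0): 4·3+4·0=12≤17, 6·3+4·0=18≤28, objective 9.
Maximum is 12 at (u,v)=(4,0).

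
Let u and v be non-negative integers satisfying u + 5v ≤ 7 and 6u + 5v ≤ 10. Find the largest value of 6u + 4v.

6

(u,v)=(1,0): 1·1+5·0=1≤7, 6·1+5·0=6≤10, objective 6.
(u,v)=(0,1): 1·0+5·1=5≤7, 6·0+5·1=5≤10, objective 4.
(u,v)=(0,0): 1·0+5·0=0≤7, 6·0+5·0=0≤10, objective 0.
Maximum is 6 at (u,v)=(1,0).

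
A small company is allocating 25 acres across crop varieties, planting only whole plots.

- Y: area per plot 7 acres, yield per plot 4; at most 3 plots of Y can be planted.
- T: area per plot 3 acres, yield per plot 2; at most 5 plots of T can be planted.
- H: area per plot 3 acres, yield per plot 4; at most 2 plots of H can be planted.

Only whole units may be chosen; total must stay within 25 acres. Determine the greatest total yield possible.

This is a bounded integer knapsack.
Take 1×Y, 4×T, and 2×H: area 25 ≤ 25, yield 1·4 + 4·2 + 2·4 = 20.
H has the best ratio (4/3) and is taken to its limit of 2; remaining capacity is filled optimally with the others.

20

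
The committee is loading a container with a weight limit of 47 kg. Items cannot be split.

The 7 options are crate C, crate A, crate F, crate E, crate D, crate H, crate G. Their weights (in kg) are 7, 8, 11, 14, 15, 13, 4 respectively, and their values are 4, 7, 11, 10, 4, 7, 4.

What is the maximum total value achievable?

36

crate C + crate A + crate F + crate E + crate G: weight 7 + 8 + 11 + 14 + 4 = 44 ≤ 47, value 4 + 7 + 11 + 10 + 4 = 36.
crate C + crate A + crate F + crate H + crate G: weight 7 + 8 + 11 + 13 + 4 = 43 ≤ 47, value 4 + 7 + 11 + 7 + 4 = 33.
crate A + crate F + crate E + crate H: weight 8 + 11 + 14 + 13 = 46 ≤ 47, value 7 + 11 + 10 + 7 = 35.
Best is crate C, crate A, crate F, crate E, and crate G with total value 36.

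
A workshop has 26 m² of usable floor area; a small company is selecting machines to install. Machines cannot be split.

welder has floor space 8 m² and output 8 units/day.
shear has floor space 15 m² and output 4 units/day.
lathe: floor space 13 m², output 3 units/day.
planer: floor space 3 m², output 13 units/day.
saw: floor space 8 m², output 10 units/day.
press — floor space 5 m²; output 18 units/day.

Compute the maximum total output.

This is an integer program with binary decision variables.
Allowing fractional choices, the relaxed optimum would be about 49.5, but machines are indivisible.
welder + planer + saw + press: floor space 8 + 3 + 8 + 5 = 24 ≤ 26, output 8 + 13 + 10 + 18 = 49.
planer + saw + press: floor space 3 + 8 + 5 = 16 ≤ 26, output 13 + 10 + 18 = 41.
Best is welder, planer, saw, and press with total output 49.

49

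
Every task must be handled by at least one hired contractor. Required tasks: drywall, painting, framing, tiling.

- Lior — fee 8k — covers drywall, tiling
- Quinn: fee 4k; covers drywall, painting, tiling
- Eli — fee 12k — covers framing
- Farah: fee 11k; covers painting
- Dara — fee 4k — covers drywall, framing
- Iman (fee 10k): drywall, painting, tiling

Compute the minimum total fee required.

8

This is an integer covering problem.
Choose Quinn and Dara: together they cover drywall, painting, framing, tiling — every task.
Total fee: 4 + 4 = 8.
No cover costs less than 8.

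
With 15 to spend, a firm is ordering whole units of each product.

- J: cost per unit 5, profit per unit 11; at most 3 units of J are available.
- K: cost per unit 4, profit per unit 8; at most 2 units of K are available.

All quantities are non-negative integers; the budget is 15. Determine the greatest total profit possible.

33

This is a bounded integer knapsack.
2×J and 1×K: cost 14 ≤ 15, profit 2·11 + 1·8 = 30.
3×J: cost 15 ≤ 15, profit 3·11 = 33.
Best is 33.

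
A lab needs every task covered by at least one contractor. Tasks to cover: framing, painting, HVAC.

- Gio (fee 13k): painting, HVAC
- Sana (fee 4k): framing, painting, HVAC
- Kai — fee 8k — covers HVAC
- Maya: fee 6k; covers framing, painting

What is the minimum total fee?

4

This is an integer covering problem.
Sana alone covers framing, painting, HVAC — every task.
Total fee: 4.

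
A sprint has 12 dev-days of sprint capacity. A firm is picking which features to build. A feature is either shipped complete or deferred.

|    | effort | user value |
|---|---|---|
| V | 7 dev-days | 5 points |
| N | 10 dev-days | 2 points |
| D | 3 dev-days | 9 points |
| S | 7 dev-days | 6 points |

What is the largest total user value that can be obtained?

15

Allowing fractional choices, the relaxed optimum would be about 16.4, but features are indivisible.
D: effort 3 ≤ 12, user value 9.
V + D: effort 7 + 3 = 10 ≤ 12, user value 5 + 9 = 14.
D + S: effort 3 + 7 = 10 ≤ 12, user value 9 + 6 = 15.
Best is D and S with total user value 15.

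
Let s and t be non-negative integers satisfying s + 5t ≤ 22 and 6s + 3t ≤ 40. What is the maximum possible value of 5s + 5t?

The continuous relaxation peaks at (4.96, 3.41) with value 41.85; rounding to a feasible lattice point costs some objective.
(s,t)=(5,3): 1·5+5·3=20≤22, 6·5+3·3=39≤40, objective 40.
(s,t)=(4,3): 1·4+5·3=19≤22, 6·4+3·3=33≤40, objective 35.
(s,t)=(5,2): 1·5+5·2=15≤22, 6·5+3·2=36≤40, objective 35.
The best lattice point is (5,3), giving 40.

40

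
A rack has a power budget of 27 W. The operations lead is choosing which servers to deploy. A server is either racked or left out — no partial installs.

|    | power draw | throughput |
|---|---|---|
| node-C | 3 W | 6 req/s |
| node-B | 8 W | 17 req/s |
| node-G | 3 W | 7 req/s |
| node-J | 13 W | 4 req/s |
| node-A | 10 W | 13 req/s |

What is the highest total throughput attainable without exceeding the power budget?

This is an integer program with binary decision variables.
node-C + node-B + node-A: power draw 3 + 8 + 10 = 21 ≤ 27, throughput 6 + 17 + 13 = 36.
node-B + node-G + node-A: power draw 8 + 3 + 10 = 21 ≤ 27, throughput 17 + 7 + 13 = 37.
node-C + node-B + node-G + node-A: power draw 3 + 8 + 3 + 10 = 24 ≤ 27, throughput 6 + 17 + 7 + 13 = 43.
Best is node-C, node-B, node-G, and node-A with total throughput 43.

43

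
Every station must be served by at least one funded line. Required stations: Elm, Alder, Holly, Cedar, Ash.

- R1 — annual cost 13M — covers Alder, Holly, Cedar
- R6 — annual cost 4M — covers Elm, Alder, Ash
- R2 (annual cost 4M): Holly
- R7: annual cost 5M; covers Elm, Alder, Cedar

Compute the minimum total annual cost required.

13

Choose R6, R2, and R7: together they cover Elm, Alder, Holly, Cedar, Ash — every station.
Total annual cost: 4 + 4 + 5 = 13.
No cover costs less than 13.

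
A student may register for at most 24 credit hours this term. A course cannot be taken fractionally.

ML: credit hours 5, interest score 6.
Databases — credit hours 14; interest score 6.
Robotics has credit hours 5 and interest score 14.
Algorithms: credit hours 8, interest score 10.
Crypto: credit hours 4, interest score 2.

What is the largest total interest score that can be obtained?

This is a 0-1 knapsack instance.
Take ML, Robotics, Algorithms, and Crypto: credit hours 5 + 5 + 8 + 4 = 22 ≤ 24, interest score 6 + 14 + 10 + 2 = 32.
No other feasible combination does better.

32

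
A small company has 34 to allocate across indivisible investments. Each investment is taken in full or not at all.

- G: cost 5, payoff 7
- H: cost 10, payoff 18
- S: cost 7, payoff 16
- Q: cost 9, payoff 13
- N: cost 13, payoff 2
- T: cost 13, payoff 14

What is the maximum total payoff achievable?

Take G, H, S, and Q: cost 5 + 10 + 7 + 9 = 31 ≤ 34, payoff 7 + 18 + 16 + 13 = 54.
No other feasible combination does better.

54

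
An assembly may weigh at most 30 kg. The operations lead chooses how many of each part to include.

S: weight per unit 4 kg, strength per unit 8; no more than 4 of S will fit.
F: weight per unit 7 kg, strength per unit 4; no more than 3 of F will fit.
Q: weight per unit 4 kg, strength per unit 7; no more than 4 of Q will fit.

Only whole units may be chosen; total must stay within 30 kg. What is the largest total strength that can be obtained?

S has the best ratio (8/4); taking only S gives at most 4×8 = 32 (stopped by the supply cap of 4).
Mixing does better — 4×S and 3×Q: weight 28 ≤ 30, strength 4·8 + 3·7 = 53.

53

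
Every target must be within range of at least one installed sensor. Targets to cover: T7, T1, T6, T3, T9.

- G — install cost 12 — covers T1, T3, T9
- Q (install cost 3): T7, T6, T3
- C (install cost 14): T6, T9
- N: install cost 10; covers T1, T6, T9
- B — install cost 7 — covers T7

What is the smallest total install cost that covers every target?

Choose Q and N: together they cover T7, T1, T6, T3, T9 — every target.
Total install cost: 3 + 10 = 13.
No cover costs less than 13.

13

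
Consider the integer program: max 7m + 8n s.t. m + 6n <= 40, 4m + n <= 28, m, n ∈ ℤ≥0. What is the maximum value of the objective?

76

Relaxing integrality, the LP optimum is 84.87 at (m,n) = (5.57, 5.74), which is not an integer point.
(m,n)=(4,6): 1·4+6·6=40≤40, 4·4+1·6=22≤28, objective 76.
(m,n)=(5,5): 1·5+6·5=35≤40, 4·5+1·5=25≤28, objective 75.
(m,n)=(6,4): 1·6+6·4=30≤40, 4·6+1·4=28≤28, objective 74.
(m,n)=(3,6): 1·3+6·6=39≤40, 4·3+1·6=18≤28, objective 69.
The best lattice point is (4,6), giving 76.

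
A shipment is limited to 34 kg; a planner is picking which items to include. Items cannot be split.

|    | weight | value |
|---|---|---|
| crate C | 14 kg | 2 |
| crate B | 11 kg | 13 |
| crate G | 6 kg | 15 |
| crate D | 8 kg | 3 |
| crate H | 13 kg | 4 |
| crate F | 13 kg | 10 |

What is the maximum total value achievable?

38

This is a 0-1 knapsack instance.
Take crate B, crate G, and crate F: weight 11 + 6 + 13 = 30 ≤ 34, value 13 + 15 + 10 = 38.
No other feasible combination does better.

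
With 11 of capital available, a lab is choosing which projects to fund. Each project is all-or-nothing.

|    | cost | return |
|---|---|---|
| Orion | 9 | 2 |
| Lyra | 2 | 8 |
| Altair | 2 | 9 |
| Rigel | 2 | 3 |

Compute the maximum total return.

Allowing fractional choices, the relaxed optimum would be about 21.1, but projects are indivisible.
Lyra + Altair + Rigel: cost 2 + 2 + 2 = 6 ≤ 11, return 8 + 9 + 3 = 20.
Lyra + Altair: cost 2 + 2 = 4 ≤ 11, return 8 + 9 = 17.
Best is Lyra, Altair, and Rigel with total return 20.

20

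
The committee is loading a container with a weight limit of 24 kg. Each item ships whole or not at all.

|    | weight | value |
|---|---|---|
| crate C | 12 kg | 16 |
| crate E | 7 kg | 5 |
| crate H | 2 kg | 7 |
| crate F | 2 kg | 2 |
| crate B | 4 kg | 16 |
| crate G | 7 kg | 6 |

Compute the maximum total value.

41

crate C + crate H + crate B: weight 12 + 2 + 4 = 18 ≤ 24, value 16 + 7 + 16 = 39.
crate C + crate B + crate G: weight 12 + 4 + 7 = 23 ≤ 24, value 16 + 16 + 6 = 38.
crate C + crate H + crate F + crate B: weight 12 + 2 + 2 + 4 = 20 ≤ 24, value 16 + 7 + 2 + 16 = 41.
Best is crate C, crate H, crate F, and crate B with total value 41.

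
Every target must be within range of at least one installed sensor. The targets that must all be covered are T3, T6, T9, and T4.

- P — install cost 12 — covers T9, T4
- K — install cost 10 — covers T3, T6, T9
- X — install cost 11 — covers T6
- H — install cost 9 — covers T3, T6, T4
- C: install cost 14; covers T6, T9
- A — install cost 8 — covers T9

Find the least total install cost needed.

This is an integer covering problem.
Choose H and A: together they cover T3, T6, T9, T4 — every target.
Total install cost: 9 + 8 = 17.
No cover costs less than 17.

17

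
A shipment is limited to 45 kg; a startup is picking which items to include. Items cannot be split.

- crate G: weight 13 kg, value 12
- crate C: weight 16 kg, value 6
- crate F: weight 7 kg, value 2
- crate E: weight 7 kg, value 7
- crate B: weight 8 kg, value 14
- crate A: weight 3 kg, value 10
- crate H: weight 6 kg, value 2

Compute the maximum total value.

Allowing fractional choices, the relaxed optimum would be about 48.2, but items are indivisible.
crate G + crate F + crate E + crate B + crate A + crate H: weight 13 + 7 + 7 + 8 + 3 + 6 = 44 ≤ 45, value 12 + 2 + 7 + 14 + 10 + 2 = 47.
crate G + crate E + crate B + crate A + crate H: weight 13 + 7 + 8 + 3 + 6 = 37 ≤ 45, value 12 + 7 + 14 + 10 + 2 = 45.
crate G + crate F + crate E + crate B + crate A: weight 13 + 7 + 7 + 8 + 3 = 38 ≤ 45, value 12 + 2 + 7 + 14 + 10 = 45.
Best is crate G, crate F, crate E, crate B, crate A, and crate H with total value 47.

47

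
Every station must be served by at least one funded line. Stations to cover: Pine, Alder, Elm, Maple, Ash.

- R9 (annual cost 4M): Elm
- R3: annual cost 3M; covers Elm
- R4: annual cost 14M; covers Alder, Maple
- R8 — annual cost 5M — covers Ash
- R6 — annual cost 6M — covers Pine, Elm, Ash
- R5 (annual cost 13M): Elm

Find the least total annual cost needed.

20

Choose R4 and R6: together they cover Pine, Alder, Elm, Maple, Ash — every station.
Total annual cost: 14 + 6 = 20.
No cover costs less than 20.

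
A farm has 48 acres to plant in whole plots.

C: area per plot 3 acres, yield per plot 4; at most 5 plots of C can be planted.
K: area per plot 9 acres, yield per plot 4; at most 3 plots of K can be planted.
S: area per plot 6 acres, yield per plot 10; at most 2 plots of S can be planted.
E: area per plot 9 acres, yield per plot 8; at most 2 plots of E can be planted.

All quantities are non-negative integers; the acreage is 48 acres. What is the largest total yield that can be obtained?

5×C, 2×S, and 2×E: area 45 ≤ 48, yield 5·4 + 2·10 + 2·8 = 56.
3×C, 1×K, 2×S, and 2×E: area 48 ≤ 48, yield 3·4 + 1·4 + 2·10 + 2·8 = 52.
Best is 56.

56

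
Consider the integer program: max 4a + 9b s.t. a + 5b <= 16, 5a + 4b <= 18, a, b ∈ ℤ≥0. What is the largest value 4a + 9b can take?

The continuous relaxation peaks at (1.24, 2.95) with value 31.52; rounding to a feasible lattice point costs some objective.
(a,b)=(1,3): 1·1+5·3=16≤16, 5·1+4·3=17≤18, objective 31.
(a,b)=(0,3): 1·0+5·3=15≤16, 5·0+4·3=12≤18, objective 27.
(a,b)=(2,2): 1·2+5·2=12≤16, 5·2+4·2=18≤18, objective 26.
(a,b)=(1,2): 1·1+5·2=11≤16, 5·1+4·2=13≤18, objective 22.
Maximum is 31 at (a,b)=(1,3).

31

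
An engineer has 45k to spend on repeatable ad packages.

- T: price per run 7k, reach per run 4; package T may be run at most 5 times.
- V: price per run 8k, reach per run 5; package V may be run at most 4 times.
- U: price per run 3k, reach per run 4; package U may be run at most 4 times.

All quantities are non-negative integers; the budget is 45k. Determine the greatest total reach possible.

36

Take 4×V and 4×U: price 44 ≤ 45, reach 4·5 + 4·4 = 36.
U has the best ratio (4/3) and is taken to its limit of 4; remaining capacity is filled optimally with the others.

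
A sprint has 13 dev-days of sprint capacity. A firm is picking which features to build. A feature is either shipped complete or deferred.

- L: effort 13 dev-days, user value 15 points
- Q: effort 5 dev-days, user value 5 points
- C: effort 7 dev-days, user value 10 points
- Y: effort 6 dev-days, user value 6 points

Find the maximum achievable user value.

Take C and Y: effort 7 + 6 = 13 ≤ 13, user value 10 + 6 = 16.
No other feasible combination does better.

16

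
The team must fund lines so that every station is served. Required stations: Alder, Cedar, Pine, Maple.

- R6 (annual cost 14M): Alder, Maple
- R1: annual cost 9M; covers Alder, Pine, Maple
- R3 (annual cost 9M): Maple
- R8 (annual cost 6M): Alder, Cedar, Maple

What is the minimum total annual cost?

Choose R1 and R8: together they cover Alder, Cedar, Pine, Maple — every station.
Total annual cost: 9 + 6 = 15.

15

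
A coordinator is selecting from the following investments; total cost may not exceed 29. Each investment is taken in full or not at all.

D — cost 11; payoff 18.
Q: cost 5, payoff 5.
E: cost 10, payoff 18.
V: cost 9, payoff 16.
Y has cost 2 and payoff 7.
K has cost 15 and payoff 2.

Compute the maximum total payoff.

48

Take D, Q, E, and Y: cost 11 + 5 + 10 + 2 = 28 ≤ 29, payoff 18 + 5 + 18 + 7 = 48.
No other feasible combination does better.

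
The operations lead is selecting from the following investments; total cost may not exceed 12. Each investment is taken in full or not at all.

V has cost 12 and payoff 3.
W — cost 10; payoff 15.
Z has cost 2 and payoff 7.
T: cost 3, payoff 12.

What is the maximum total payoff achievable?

This is a 0-1 knapsack instance.
Take W and Z: cost 10 + 2 = 12 ≤ 12, payoff 15 + 7 = 22.
No other feasible combination does better.

22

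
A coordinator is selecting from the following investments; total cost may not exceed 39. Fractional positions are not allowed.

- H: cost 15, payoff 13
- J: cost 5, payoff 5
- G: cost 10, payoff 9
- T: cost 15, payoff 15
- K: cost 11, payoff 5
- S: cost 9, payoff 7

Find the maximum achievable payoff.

Take J, G, T, and S: cost 5 + 10 + 15 + 9 = 39 ≤ 39, payoff 5 + 9 + 15 + 7 = 36.
No other feasible combination does better.

36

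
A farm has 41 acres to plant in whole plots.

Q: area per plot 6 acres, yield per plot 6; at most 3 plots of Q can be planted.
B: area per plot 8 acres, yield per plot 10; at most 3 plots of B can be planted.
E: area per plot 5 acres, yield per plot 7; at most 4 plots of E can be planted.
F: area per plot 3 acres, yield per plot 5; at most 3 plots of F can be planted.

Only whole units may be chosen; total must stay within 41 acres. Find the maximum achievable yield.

Take 2×B, 3×E, and 3×F: area 40 ≤ 41, yield 2·10 + 3·7 + 3·5 = 56.
F has the best ratio (5/3) and is taken to its limit of 3; remaining capacity is filled optimally with the others.

56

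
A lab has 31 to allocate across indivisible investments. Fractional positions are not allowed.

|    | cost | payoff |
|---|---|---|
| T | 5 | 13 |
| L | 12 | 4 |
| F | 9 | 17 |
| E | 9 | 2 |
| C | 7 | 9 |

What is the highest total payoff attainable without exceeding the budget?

41

Allowing fractional choices, the relaxed optimum would be about 42.3, but investments are indivisible.
T + L + F: cost 5 + 12 + 9 = 26 ≤ 31, payoff 13 + 4 + 17 = 34.
T + F + C: cost 5 + 9 + 7 = 21 ≤ 31, payoff 13 + 17 + 9 = 39.
T + F + E + C: cost 5 + 9 + 9 + 7 = 30 ≤ 31, payoff 13 + 17 + 2 + 9 = 41.
Best is T, F, E, and C with total payoff 41.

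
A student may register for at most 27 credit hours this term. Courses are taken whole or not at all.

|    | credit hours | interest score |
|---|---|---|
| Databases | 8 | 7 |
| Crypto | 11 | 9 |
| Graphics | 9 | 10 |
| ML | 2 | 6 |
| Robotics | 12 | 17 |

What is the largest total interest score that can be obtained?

Databases + ML + Robotics: credit hours 8 + 2 + 12 = 22 ≤ 27, interest score 7 + 6 + 17 = 30.
Graphics + ML + Robotics: credit hours 9 + 2 + 12 = 23 ≤ 27, interest score 10 + 6 + 17 = 33.
Crypto + ML + Robotics: credit hours 11 + 2 + 12 = 25 ≤ 27, interest score 9 + 6 + 17 = 32.
Best is Graphics, ML, and Robotics with total interest score 33.

33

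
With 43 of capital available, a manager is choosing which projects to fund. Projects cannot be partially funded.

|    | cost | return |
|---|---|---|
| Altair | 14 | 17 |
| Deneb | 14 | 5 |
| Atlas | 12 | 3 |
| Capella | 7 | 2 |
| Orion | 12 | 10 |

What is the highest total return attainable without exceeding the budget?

32

Allowing fractional choices, the relaxed optimum would be about 32.9, but projects are indivisible.
Altair + Atlas + Orion: cost 14 + 12 + 12 = 38 ≤ 43, return 17 + 3 + 10 = 30.
Altair + Deneb + Orion: cost 14 + 14 + 12 = 40 ≤ 43, return 17 + 5 + 10 = 32.
Altair + Capella + Orion: cost 14 + 7 + 12 = 33 ≤ 43, return 17 + 2 + 10 = 29.
Best is Altair, Deneb, and Orion with total return 32.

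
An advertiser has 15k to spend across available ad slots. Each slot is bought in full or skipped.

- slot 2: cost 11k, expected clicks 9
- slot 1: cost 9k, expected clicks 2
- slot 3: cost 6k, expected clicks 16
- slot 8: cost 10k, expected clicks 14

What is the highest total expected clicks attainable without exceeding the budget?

18

Allowing fractional choices, the relaxed optimum would be about 28.6, but ad slots are indivisible.
slot 1 + slot 3: cost 9 + 6 = 15 ≤ 15, expected clicks 2 + 16 = 18.
slot 3: cost 6 ≤ 15, expected clicks 16.
Best is slot 1 and slot 3 with total expected clicks 18.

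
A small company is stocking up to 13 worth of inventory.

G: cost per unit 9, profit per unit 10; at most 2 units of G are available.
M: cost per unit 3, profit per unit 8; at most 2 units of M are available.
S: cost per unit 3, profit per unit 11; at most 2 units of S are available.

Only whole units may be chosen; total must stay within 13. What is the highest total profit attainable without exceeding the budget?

38

Take 2×M and 2×S: cost 12 ≤ 13, profit 2·8 + 2·11 = 38.
S has the best ratio (11/3) and is taken to its limit of 2; remaining capacity is filled optimally with the others.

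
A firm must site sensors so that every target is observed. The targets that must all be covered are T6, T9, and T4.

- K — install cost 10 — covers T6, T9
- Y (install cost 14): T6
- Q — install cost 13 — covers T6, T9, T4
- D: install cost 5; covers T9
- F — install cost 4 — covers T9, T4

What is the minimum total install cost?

This is a weighted set-cover instance.
The greedy cost-per-new-target heuristic would pick F and K for 14, but a cheaper cover exists.
Q alone covers T6, T9, T4 — every target.
Total install cost: 13.
No cover costs less than 13.

13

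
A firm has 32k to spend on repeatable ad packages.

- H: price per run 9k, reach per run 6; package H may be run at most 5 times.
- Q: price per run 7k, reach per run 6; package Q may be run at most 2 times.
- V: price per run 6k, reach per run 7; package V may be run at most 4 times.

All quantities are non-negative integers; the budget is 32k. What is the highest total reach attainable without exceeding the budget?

34

1×Q and 4×V: price 31 ≤ 32, reach 1·6 + 4·7 = 34.
2×Q and 3×V: price 32 ≤ 32, reach 2·6 + 3·7 = 33.
Best is 34.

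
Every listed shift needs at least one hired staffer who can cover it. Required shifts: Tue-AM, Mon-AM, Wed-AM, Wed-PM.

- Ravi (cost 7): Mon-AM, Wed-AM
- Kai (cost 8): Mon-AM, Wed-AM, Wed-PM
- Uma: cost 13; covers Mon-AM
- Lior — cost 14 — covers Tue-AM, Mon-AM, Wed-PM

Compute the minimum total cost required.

The greedy cost-per-new-shift heuristic would pick Kai and Lior for 22, but a cheaper cover exists.
Choose Ravi and Lior: together they cover Tue-AM, Mon-AM, Wed-AM, Wed-PM — every shift.
Total cost: 7 + 14 = 21.
No cover costs less than 21.

21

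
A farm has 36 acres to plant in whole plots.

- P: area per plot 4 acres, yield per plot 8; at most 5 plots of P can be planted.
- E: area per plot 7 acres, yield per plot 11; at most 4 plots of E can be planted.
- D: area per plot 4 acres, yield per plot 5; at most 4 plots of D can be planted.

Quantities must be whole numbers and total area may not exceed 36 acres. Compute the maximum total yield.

P has the best ratio (8/4); taking only P gives at most 5×8 = 40 (stopped by the supply cap of 5).
Mixing does better — 5×P and 2×E: area 34 ≤ 36, yield 5·8 + 2·11 = 62.

62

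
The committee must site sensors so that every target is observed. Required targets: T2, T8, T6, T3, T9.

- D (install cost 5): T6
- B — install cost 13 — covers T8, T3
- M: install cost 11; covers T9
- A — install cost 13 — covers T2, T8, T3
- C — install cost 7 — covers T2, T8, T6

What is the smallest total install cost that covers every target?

The greedy cost-per-new-target heuristic would pick C, M, and B for 31, but a cheaper cover exists.
Choose D, M, and A: together they cover T2, T8, T6, T3, T9 — every target.
Total install cost: 5 + 11 + 13 = 29.
No cover costs less than 29.

29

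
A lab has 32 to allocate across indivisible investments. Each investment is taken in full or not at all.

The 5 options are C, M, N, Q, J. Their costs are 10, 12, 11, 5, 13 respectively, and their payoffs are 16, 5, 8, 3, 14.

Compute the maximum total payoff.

Treat it as a binary knapsack problem.
Allowing fractional choices, the relaxed optimum would be about 36.5, but investments are indivisible.
C + Q + J: cost 10 + 5 + 13 = 28 ≤ 32, payoff 16 + 3 + 14 = 33.
C + J: cost 10 + 13 = 23 ≤ 32, payoff 16 + 14 = 30.
Best is C, Q, and J with total payoff 33.

33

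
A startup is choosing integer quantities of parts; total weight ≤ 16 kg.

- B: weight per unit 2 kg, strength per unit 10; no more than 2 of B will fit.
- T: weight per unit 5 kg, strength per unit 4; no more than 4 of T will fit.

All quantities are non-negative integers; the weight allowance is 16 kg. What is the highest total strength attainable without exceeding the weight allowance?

B has the best ratio (10/2); taking only B gives at most 2×10 = 20 (stopped by the supply cap of 2).
Mixing does better — 2×B and 2×T: weight 14 ≤ 16, strength 2·10 + 2·4 = 28.

28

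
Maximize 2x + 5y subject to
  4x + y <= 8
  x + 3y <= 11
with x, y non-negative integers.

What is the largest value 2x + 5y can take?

The continuous relaxation peaks at (1.18, 3.27) with value 18.73; rounding to a feasible lattice point costs some objective.
(x,y)=(1,3): 4·1+1·3=7≤8, 1·1+3·3=10≤11, objective 17.
(x,y)=(0,3): 4·0+1·3=3≤8, 1·0+3·3=9≤11, objective 15.
(x,y)=(1,2): 4·1+1·2=6≤8, 1·1+3·2=7≤11, objective 12.
The best lattice point is (1,3), giving 17.

17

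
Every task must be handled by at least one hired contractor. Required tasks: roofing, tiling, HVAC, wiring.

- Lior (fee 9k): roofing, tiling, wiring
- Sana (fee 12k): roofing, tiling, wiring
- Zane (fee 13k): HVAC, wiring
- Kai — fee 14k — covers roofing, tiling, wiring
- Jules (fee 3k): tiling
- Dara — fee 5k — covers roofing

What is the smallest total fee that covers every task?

21

The greedy cost-per-new-task heuristic would pick Lior and Zane for 22, but a cheaper cover exists.
Choose Zane, Jules, and Dara: together they cover roofing, tiling, HVAC, wiring — every task.
Total fee: 13 + 3 + 5 = 21.
No cover costs less than 21.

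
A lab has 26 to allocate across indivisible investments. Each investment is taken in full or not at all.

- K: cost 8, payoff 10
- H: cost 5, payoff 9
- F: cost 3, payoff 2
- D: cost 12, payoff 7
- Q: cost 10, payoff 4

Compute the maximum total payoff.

This is an integer program with binary decision variables.
Allowing fractional choices, the relaxed optimum would be about 26.8, but investments are indivisible.
K + H + F + Q: cost 8 + 5 + 3 + 10 = 26 ≤ 26, payoff 10 + 9 + 2 + 4 = 25.
K + H + D: cost 8 + 5 + 12 = 25 ≤ 26, payoff 10 + 9 + 7 = 26.
K + H + Q: cost 8 + 5 + 10 = 23 ≤ 26, payoff 10 + 9 + 4 = 23.
Best is K, H, and D with total payoff 26.

26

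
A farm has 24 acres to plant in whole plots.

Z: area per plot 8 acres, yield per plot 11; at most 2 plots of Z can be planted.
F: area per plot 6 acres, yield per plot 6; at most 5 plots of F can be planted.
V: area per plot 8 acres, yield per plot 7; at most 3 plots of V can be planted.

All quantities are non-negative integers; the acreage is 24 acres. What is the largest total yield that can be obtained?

2×Z and 1×V: area 24 ≤ 24, yield 2·11 + 1·7 = 29.
2×Z and 1×F: area 22 ≤ 24, yield 2·11 + 1·6 = 28.
Best is 29.

29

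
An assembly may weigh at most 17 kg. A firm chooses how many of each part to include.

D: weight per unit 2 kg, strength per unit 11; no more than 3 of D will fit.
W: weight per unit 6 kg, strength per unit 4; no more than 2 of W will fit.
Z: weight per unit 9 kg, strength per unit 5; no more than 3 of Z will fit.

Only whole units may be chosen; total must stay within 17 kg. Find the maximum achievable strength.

3×D and 1×Z: weight 15 ≤ 17, strength 3·11 + 1·5 = 38.
3×D and 1×W: weight 12 ≤ 17, strength 3·11 + 1·4 = 37.
Best is 38.

38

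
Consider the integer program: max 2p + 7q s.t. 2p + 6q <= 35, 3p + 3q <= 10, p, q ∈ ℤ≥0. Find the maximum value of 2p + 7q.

(p,q)=(0,3) is feasible, giving 21.
(p,q)=(1,2) is feasible, giving 16.
No feasible integer point exceeds 21.

21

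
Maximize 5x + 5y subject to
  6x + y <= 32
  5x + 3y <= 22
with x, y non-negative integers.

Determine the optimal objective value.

(x,y)=(0,7): 6·0+1·7=7≤32, 5·0+3·7=21≤22, objective 35.
(x,y)=(0,6): 6·0+1·6=6≤32, 5·0+3·6=18≤22, objective 30.
The best lattice point is (0,7), giving 35.

35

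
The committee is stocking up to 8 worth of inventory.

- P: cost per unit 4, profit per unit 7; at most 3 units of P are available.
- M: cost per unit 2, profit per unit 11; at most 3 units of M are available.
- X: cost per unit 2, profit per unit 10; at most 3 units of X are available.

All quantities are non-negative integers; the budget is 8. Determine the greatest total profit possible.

43

M has the best ratio (11/2); taking only M gives at most 3×11 = 33 (stopped by the supply cap of 3).
Mixing does better — 3×M and 1×X: cost 8 ≤ 8, profit 3·11 + 1·10 = 43.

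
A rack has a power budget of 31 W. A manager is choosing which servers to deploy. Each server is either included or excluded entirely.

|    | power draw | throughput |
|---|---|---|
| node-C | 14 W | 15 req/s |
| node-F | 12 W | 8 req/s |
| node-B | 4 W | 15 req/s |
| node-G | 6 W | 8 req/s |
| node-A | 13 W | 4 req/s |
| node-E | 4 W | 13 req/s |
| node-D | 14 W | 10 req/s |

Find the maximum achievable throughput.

51

Allowing fractional choices, the relaxed optimum would be about 53.1, but servers are indivisible.
node-B + node-G + node-E + node-D: power draw 4 + 6 + 4 + 14 = 28 ≤ 31, throughput 15 + 8 + 13 + 10 = 46.
node-C + node-B + node-G + node-E: power draw 14 + 4 + 6 + 4 = 28 ≤ 31, throughput 15 + 15 + 8 + 13 = 51.
Best is node-C, node-B, node-G, and node-E with total throughput 51.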